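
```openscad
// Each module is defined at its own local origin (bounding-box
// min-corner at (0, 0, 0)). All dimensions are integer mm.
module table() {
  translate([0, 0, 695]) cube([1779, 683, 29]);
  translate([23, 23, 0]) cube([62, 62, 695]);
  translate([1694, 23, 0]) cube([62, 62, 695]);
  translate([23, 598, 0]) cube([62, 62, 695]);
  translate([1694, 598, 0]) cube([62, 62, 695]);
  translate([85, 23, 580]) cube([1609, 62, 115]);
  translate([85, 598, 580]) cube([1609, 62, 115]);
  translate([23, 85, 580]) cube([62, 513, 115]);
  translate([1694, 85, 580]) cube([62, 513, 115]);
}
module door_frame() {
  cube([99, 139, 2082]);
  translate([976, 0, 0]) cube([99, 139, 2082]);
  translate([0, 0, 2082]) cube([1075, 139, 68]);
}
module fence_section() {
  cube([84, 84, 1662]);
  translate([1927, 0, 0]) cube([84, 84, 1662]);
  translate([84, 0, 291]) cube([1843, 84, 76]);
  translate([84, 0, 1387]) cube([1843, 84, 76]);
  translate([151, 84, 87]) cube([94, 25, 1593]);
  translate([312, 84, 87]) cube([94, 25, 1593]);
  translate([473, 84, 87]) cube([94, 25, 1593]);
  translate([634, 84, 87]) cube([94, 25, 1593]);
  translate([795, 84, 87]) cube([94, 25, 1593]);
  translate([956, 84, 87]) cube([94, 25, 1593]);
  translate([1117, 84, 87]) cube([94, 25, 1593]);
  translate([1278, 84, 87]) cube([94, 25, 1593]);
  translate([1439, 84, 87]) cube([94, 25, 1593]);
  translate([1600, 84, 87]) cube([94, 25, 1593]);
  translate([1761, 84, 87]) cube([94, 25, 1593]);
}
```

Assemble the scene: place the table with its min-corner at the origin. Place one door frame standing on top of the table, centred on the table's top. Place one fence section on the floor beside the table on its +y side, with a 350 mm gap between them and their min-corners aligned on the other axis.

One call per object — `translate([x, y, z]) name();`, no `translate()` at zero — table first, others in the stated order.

table();
translate([352, 272, 724]) door_frame();
translate([0, 1033, 0]) fence_section();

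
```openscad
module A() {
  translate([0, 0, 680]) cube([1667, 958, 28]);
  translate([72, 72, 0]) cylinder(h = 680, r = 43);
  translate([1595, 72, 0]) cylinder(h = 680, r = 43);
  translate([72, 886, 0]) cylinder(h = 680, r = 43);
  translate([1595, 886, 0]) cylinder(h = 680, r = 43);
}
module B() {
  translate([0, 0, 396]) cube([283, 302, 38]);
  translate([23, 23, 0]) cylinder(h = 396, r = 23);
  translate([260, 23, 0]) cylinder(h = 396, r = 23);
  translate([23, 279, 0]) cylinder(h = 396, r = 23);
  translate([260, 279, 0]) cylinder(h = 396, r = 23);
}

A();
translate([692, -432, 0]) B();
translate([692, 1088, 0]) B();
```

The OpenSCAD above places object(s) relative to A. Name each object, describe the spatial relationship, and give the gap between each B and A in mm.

Each stool's nearest face is 130 mm from the table's bounding box.

A is a table. B is a stool. Two stools sit around the table at the −y, +y sides. The gap between each stool and the table is 130 mm.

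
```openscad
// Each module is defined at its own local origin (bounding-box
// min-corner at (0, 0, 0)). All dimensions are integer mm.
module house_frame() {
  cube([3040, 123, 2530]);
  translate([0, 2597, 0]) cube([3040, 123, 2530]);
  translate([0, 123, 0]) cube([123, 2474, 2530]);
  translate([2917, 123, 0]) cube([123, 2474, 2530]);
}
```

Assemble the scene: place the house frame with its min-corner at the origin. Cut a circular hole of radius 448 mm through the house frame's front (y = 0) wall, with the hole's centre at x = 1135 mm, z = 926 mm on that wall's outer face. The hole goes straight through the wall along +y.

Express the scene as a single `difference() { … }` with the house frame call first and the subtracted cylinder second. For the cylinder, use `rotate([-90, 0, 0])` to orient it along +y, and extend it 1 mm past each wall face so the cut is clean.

difference() {
  house_frame();
  translate([1135, -1, 926]) rotate([-90, 0, 0]) cylinder(h = 125, r = 448);
}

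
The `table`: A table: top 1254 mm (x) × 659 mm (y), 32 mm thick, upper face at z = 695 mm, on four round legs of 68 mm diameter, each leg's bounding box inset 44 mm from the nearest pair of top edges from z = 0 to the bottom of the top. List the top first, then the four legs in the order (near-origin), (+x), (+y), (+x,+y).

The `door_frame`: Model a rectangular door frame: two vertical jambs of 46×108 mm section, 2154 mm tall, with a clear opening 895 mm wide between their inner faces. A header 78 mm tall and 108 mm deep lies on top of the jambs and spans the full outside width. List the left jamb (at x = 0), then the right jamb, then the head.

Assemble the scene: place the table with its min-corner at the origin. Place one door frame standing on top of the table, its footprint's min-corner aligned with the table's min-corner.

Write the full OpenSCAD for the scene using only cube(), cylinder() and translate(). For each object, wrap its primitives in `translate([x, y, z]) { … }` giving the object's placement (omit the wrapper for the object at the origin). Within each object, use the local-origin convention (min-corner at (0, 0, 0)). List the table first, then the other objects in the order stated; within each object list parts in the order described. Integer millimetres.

translate([0, 0, 663]) cube([1254, 659, 32]);
translate([78, 78, 0]) cylinder(h = 663, r = 34);
translate([1176, 78, 0]) cylinder(h = 663, r = 34);
translate([78, 581, 0]) cylinder(h = 663, r = 34);
translate([1176, 581, 0]) cylinder(h = 663, r = 34);
translate([0, 0, 695]) {
  cube([46, 108, 2154]);
  translate([941, 0, 0]) cube([46, 108, 2154]);
  translate([0, 0, 2154]) cube([987, 108, 78]);
}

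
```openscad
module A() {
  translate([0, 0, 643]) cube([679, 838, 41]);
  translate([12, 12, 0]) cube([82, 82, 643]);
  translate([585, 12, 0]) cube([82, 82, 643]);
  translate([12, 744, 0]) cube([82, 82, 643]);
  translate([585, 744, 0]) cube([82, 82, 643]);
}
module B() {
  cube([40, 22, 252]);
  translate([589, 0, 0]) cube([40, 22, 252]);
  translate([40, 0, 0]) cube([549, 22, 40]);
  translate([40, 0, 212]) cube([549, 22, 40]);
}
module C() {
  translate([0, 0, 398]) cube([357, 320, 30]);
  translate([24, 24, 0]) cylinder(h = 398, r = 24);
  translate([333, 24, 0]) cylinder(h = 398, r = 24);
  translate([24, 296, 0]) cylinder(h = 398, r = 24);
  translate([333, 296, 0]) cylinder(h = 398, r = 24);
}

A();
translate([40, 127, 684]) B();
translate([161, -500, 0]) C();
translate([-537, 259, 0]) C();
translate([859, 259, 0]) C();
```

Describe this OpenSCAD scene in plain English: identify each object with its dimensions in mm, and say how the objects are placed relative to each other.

A is a table with a 679×838 mm rectangular top, 41 mm thick, top surface at z = 684 mm, supported by four 82×82 mm square legs, each inset 12 mm from the nearest pair of top edges, running from the floor.

B is a rectangular picture frame lying in the x–z plane (depth along y). The opening is 549 mm wide (x) by 172 mm tall (z), surrounded by a border 40 mm wide on all four sides. The frame is 22 mm deep and is made of two full-height vertical stiles with two horizontal rails fitted between them.

C is a simple wooden stool: a rectangular seat 357 mm (x) by 320 mm (y), 30 mm thick, top face at z = 428 mm, on four round legs, each 48 mm in diameter. The legs rest on z = 0, each leg's axis is inset half a diameter from the nearest pair of seat edges (so the leg's bounding box is flush with the corner).

The picture frame is on top of the table. Three stools sit around the table at the −y, −x, +x sides.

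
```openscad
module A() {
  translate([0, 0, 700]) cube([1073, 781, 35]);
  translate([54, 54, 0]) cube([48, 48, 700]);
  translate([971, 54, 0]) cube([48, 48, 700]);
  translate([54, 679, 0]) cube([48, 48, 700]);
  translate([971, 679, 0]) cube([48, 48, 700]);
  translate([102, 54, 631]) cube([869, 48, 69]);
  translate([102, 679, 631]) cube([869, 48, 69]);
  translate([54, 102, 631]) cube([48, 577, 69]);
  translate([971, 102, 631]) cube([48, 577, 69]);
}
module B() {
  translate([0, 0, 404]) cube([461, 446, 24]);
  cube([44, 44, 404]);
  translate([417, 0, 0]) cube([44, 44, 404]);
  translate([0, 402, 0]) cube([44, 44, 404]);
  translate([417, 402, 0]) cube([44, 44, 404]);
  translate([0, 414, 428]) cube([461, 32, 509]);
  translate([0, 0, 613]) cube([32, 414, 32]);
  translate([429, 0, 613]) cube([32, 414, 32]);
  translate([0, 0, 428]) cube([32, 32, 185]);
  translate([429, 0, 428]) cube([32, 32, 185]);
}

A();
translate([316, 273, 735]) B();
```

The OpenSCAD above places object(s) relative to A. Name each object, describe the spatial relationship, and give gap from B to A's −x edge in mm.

A is a table. B is a chair. The chair is on top of the table. The gap from the chair to the table's −x edge is 316 mm.

The chair's min-x is at 316; the table's min-x is 0; gap = 316 mm.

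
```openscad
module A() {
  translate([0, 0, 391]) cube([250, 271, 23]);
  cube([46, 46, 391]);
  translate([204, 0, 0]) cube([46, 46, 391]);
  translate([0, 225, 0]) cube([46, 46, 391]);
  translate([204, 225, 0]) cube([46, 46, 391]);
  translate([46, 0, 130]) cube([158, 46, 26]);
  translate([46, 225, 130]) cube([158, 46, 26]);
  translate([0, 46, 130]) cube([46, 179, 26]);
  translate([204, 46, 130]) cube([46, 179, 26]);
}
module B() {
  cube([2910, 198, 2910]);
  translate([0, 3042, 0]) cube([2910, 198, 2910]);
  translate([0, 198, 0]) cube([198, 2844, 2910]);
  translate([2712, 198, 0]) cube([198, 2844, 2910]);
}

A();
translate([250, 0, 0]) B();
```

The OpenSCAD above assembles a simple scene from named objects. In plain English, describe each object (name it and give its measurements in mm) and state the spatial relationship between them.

A is a simple wooden stool: a rectangular seat 250 mm (x) by 271 mm (y), 23 mm thick, top face at z = 414 mm, on four square legs, each 46×46 mm in cross-section. The legs rest on z = 0, each flush with a corner of the seat. Four stretchers, 46 mm wide and 26 mm tall, connect adjacent legs with their undersides at z = 130 mm, each running between the inner faces of the legs it joins and aligned with the legs' outer faces on the other axis.

B is a box-shaped house frame (walls only): outside footprint 2910×3240 mm, wall height 2910 mm, wall thickness 198 mm. The two y-facing walls run the full x-width; the two x-facing walls fit between the inner faces of the y-facing walls.

The house frame is against the stool's +x side, with their −y faces flush.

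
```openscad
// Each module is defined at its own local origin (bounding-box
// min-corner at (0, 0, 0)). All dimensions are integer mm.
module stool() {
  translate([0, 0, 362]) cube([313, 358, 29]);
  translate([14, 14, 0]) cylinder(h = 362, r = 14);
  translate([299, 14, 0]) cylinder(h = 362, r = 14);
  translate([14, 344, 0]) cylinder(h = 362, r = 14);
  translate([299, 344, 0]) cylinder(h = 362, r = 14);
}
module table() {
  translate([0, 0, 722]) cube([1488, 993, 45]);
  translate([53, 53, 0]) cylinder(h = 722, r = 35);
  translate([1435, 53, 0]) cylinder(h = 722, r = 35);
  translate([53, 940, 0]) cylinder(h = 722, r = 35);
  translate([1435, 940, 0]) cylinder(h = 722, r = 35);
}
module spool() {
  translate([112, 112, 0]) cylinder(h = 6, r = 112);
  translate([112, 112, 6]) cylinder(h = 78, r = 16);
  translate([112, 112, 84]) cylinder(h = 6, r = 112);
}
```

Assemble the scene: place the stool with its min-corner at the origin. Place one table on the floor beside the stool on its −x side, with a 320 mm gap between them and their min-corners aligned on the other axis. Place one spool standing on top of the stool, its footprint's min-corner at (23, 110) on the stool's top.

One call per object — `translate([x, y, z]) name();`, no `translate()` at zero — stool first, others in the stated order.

stool();
translate([-1808, 0, 0]) table();
translate([23, 110, 391]) spool();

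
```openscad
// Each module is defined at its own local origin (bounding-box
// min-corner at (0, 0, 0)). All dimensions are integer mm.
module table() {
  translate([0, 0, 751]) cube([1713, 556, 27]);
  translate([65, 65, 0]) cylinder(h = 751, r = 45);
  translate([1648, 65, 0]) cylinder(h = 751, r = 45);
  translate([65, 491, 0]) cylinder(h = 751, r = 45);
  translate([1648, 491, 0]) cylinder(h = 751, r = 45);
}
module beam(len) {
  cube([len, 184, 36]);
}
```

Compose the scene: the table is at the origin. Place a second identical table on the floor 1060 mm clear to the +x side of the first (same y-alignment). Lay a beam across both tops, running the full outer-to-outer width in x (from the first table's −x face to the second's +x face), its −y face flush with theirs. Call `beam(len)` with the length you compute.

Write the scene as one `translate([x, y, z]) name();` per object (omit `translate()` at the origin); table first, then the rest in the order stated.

table();
translate([2773, 0, 0]) table();
translate([0, 0, 778]) beam(4486);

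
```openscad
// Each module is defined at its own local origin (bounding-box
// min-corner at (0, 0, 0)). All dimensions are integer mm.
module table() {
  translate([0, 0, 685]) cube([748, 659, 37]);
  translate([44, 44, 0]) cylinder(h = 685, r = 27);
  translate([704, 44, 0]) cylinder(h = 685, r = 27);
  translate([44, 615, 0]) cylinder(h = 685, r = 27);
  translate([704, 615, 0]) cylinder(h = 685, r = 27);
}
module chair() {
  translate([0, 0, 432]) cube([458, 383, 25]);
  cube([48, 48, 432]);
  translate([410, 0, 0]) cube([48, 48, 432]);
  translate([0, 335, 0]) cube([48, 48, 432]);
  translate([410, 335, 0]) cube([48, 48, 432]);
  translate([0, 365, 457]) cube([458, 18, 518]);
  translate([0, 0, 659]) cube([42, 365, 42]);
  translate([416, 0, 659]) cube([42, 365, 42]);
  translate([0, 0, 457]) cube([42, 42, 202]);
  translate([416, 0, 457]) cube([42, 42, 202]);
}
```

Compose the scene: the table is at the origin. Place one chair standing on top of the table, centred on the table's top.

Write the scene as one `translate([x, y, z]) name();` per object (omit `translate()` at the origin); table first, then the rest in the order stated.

table();
translate([145, 138, 722]) chair();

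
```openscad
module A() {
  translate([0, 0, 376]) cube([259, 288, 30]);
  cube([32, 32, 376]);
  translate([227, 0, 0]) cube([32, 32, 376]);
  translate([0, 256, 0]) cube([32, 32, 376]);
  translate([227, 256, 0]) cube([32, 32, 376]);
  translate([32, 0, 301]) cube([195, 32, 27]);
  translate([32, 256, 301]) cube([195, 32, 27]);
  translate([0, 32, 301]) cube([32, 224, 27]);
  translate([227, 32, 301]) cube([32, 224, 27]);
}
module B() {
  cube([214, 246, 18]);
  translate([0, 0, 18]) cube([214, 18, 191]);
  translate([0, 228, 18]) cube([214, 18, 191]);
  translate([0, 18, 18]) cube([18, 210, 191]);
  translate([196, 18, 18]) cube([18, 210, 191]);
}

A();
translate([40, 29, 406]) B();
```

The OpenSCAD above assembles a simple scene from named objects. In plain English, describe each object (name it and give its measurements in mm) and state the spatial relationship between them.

A is a four-legged stool. The seat is 259×288 mm, 30 mm thick, top at z = 406 mm. It stands on four square legs, each 32×32 mm in cross-section, from z = 0 to the seat underside, each flush with a corner of the seat. Four stretchers, 32 mm wide and 27 mm tall, connect adjacent legs with their undersides at z = 301 mm, each running between the inner faces of the legs it joins and aligned with the legs' outer faces on the other axis.

B is an open-topped rectangular box: outside dimensions 214×246×209 mm, with a uniform wall and base thickness of 18 mm. The base is a full 214×246 slab on the floor; four walls sit on top of the base. The front and back walls (the −y and +y sides) span the full width; the two side walls fit between them.

The open box is on top of the stool.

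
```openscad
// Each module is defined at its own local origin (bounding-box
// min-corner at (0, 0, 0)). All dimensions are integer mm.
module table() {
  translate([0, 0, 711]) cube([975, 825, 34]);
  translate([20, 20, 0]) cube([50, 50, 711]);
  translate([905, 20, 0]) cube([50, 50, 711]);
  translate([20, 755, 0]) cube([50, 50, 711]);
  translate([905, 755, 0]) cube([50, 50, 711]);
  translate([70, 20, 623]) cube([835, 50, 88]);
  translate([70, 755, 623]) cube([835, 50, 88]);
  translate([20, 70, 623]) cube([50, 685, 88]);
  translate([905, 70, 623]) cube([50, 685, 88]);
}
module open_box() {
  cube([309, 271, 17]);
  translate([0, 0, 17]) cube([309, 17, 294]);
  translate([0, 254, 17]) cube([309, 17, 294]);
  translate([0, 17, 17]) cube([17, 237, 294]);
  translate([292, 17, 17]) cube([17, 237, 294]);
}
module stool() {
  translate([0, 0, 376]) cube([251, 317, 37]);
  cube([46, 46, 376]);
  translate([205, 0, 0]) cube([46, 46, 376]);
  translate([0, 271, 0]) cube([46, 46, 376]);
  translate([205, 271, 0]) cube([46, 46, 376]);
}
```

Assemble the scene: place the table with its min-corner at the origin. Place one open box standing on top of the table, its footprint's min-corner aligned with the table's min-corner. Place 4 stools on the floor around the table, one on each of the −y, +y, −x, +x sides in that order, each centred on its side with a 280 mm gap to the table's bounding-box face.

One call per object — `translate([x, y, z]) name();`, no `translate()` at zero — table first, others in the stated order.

table();
translate([0, 0, 745]) open_box();
translate([362, -597, 0]) stool();
translate([362, 1105, 0]) stool();
translate([-531, 254, 0]) stool();
translate([1255, 254, 0]) stool();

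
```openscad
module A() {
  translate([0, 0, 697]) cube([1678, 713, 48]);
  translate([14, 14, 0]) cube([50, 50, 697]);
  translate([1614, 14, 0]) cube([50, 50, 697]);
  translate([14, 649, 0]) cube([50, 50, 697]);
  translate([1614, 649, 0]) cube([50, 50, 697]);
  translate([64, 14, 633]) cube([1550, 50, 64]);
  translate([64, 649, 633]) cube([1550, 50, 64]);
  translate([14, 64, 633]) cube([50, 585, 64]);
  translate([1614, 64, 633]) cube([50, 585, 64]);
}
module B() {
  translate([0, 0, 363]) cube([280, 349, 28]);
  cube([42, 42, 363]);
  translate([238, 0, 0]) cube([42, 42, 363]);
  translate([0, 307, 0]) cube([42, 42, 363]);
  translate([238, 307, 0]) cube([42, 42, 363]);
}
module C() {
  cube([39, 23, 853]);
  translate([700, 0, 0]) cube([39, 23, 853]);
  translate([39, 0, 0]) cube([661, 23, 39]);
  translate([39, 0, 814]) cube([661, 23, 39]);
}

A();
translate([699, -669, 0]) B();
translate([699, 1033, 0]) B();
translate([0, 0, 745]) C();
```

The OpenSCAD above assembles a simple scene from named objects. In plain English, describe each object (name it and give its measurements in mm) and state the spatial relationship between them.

A is a rectangular dining table. The top is 1678×713×48 mm with its upper surface at z = 745 mm. It stands on four 50×50 mm square legs, each inset 14 mm from the nearest pair of top edges, running from the floor to the underside of the top. Four apron rails, 50 mm thick and 64 mm tall, run between adjacent legs with their top edges flush with the underside of the top and their outer faces flush with the legs' outer faces.

B is a four-legged stool. The seat is 280×349 mm, 28 mm thick, top at z = 391 mm. It stands on four square legs, each 42×42 mm in cross-section, from z = 0 to the seat underside, each flush with a corner of the seat.

C is a picture frame with a 661×775 mm rectangular opening (x by z) and a uniform 39 mm border on every side. Frame depth is 23 mm along y. It is built from two vertical stiles running the full outside height and two horizontal rails spanning the gap between the stiles.

Two stools sit around the table at the −y, +y sides. The picture frame is on top of the table.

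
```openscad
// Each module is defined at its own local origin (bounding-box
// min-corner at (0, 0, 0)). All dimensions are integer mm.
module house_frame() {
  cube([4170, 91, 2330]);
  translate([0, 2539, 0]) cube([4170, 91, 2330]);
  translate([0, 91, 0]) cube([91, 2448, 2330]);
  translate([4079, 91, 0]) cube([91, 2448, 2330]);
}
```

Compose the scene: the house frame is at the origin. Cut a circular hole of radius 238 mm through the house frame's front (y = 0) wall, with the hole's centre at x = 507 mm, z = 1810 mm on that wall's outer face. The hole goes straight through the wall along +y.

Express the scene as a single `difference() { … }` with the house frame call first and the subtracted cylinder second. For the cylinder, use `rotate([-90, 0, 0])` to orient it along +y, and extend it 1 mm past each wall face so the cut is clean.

difference() {
  house_frame();
  translate([507, -1, 1810]) rotate([-90, 0, 0]) cylinder(h = 93, r = 238);
}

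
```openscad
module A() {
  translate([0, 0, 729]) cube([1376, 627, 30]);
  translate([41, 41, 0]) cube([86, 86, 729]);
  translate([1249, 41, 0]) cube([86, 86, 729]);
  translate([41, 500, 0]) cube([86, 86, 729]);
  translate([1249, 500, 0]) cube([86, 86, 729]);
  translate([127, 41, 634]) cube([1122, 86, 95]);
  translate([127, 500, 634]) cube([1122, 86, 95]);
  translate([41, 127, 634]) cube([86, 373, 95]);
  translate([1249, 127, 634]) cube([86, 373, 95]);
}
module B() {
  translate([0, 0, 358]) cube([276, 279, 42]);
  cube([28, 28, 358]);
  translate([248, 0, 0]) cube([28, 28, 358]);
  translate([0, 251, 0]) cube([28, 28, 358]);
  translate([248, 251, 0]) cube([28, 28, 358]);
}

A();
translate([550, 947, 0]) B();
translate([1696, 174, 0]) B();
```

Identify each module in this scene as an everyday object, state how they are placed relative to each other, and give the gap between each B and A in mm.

Each stool's nearest face is 320 mm from the table's bounding box.

A is a table. B is a stool. Two stools sit around the table at the +y, +x sides. The gap between each stool and the table is 320 mm.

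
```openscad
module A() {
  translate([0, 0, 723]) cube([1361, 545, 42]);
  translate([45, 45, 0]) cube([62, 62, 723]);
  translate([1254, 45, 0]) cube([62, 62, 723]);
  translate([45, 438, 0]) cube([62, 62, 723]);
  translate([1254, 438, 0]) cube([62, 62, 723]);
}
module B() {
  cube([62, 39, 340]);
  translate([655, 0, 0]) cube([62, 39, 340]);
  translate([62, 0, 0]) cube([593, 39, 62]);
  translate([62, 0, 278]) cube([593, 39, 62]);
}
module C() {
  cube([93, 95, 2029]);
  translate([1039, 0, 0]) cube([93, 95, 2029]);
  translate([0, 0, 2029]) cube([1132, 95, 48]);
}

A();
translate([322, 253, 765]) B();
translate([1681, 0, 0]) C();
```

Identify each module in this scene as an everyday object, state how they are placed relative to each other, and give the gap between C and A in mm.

A is a table. B is a picture frame. C is a door frame. The picture frame is on top of the table, centred. The door frame is on the floor beside the table on its +x side. The gap between the door frame and the table is 320 mm.

The door frame's nearest face is 320 mm from the table's +x face.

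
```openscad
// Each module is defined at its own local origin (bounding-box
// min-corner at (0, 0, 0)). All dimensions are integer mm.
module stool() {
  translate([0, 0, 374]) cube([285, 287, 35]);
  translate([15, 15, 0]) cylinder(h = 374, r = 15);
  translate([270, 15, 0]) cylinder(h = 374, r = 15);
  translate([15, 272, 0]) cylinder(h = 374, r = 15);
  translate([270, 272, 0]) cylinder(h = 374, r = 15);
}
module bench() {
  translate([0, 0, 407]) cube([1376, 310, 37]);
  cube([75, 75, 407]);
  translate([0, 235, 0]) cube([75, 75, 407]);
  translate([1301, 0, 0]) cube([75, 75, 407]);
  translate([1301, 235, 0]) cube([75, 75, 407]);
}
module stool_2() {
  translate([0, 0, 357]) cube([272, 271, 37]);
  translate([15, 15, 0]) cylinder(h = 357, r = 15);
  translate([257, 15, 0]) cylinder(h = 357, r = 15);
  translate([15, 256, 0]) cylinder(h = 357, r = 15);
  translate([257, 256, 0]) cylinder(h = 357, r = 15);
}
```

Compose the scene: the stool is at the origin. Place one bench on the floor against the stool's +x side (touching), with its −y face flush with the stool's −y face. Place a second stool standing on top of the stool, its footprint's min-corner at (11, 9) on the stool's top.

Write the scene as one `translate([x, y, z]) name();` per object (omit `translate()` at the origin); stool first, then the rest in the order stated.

stool();
translate([285, 0, 0]) bench();
translate([11, 9, 409]) stool_2();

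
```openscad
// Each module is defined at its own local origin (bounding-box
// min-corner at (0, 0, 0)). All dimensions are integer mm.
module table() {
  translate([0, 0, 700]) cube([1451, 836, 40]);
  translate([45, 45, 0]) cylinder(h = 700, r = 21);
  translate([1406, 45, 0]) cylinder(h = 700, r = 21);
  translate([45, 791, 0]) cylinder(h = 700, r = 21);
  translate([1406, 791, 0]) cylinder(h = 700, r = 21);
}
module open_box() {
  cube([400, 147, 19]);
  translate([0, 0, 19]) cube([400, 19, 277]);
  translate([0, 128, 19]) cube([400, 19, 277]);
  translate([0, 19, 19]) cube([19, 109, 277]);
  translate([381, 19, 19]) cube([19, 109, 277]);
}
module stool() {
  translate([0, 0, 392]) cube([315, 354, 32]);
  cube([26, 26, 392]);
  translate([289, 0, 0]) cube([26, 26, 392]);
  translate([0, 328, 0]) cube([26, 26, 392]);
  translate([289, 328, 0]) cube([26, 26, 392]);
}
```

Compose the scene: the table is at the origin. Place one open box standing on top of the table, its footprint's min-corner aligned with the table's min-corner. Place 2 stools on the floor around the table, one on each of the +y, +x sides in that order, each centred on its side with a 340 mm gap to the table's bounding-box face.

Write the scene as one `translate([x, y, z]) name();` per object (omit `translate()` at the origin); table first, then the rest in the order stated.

table();
translate([0, 0, 740]) open_box();
translate([568, 1176, 0]) stool();
translate([1791, 241, 0]) stool();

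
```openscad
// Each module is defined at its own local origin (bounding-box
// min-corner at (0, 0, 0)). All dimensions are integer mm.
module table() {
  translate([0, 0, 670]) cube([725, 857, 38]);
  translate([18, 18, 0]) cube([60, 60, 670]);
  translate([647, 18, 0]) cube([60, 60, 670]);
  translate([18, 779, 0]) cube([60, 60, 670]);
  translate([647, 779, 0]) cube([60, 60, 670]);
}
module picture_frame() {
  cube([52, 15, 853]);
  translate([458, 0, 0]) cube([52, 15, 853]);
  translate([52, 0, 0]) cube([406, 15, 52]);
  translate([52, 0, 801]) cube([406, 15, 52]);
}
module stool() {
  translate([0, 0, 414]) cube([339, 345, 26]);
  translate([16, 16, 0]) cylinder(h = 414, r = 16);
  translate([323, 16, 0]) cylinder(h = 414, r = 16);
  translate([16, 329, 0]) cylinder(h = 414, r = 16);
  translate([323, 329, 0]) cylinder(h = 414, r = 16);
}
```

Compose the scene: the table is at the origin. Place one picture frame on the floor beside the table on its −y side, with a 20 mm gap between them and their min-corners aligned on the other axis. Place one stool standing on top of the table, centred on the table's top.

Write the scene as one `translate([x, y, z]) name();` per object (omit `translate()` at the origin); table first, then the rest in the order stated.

table();
translate([0, -35, 0]) picture_frame();
translate([193, 256, 708]) stool();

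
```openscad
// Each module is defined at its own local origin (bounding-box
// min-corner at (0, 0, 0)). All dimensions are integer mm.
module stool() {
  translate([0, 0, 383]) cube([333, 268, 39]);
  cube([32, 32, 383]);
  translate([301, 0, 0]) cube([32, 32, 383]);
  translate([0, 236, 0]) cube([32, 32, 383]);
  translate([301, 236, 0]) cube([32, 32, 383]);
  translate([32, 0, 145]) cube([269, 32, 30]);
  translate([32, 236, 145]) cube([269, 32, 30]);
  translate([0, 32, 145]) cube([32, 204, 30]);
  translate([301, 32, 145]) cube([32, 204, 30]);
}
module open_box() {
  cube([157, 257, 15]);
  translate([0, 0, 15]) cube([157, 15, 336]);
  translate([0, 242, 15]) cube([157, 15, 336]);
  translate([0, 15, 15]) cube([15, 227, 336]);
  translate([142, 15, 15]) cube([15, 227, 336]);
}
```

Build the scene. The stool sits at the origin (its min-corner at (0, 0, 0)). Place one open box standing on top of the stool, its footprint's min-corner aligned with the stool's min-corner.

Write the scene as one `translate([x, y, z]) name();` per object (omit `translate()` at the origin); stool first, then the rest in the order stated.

stool();
translate([0, 0, 422]) open_box();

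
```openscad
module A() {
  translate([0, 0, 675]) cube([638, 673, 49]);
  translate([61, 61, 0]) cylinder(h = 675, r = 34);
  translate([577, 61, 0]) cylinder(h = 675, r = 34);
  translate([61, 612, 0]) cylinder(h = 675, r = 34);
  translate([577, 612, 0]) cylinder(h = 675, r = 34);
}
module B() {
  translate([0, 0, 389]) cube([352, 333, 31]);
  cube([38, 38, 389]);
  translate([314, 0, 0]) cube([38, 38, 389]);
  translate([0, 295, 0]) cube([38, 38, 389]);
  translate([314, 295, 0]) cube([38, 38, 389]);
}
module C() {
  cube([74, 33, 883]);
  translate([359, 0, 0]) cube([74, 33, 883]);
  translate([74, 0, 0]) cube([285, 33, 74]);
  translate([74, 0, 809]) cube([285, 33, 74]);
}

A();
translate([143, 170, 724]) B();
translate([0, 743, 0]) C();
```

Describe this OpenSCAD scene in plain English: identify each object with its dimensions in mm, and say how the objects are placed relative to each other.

A is a table: top 638 mm (x) × 673 mm (y), 49 mm thick, upper face at z = 724 mm, on four round legs of 68 mm diameter, each leg's bounding box inset 27 mm from the nearest pair of top edges, running from z = 0 to the bottom of the top.

B is a simple wooden stool: a rectangular seat 352 mm (x) by 333 mm (y), 31 mm thick, top face at z = 420 mm, on four square legs, each 38×38 mm in cross-section. The legs rest on z = 0, each flush with a corner of the seat.

C is a picture frame with a 285×735 mm rectangular opening (x by z) and a uniform 74 mm border on every side. Frame depth is 33 mm along y. It is built from two vertical stiles running the full outside height and two horizontal rails spanning the gap between the stiles.

The stool is on top of the table, centred. The picture frame is on the floor beside the table on its +y side.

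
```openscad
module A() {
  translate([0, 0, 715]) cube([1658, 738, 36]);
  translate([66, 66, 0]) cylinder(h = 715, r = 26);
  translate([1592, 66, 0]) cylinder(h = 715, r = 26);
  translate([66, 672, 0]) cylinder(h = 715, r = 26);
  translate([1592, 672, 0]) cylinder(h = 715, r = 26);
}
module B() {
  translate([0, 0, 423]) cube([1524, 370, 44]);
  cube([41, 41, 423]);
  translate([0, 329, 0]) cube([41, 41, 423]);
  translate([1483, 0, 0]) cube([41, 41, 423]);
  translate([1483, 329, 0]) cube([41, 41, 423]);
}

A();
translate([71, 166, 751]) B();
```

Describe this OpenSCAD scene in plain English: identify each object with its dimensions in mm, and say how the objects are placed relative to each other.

A is a rectangular dining table. The top is 1658×738×36 mm with its upper surface at z = 751 mm. It stands on four round legs of 52 mm diameter, each leg's bounding box inset 40 mm from the nearest pair of top edges, running from the floor to the underside of the top.

B is a bench: a 1524×370 mm seat slab, 44 mm thick, top at z = 467 mm, on four 41×41 mm square legs flush with the seat corners and standing on z = 0.

The bench is on top of the table.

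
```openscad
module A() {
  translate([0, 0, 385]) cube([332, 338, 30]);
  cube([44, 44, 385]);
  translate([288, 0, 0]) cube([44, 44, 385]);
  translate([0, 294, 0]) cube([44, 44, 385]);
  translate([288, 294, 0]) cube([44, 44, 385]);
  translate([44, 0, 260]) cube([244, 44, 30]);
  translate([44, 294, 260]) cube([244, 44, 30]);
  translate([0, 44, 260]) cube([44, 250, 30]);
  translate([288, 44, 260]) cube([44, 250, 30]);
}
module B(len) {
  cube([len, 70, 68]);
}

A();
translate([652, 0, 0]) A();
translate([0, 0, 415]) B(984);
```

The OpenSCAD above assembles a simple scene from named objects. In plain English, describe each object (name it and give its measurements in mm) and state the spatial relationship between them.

A is a simple wooden stool: a rectangular seat 332 mm (x) by 338 mm (y), 30 mm thick, top face at z = 415 mm, on four square legs, each 44×44 mm in cross-section. The legs rest on z = 0, each flush with a corner of the seat. Four stretchers, 44 mm wide and 30 mm tall, connect adjacent legs with their undersides at z = 260 mm, each running between the inner faces of the legs it joins and aligned with the legs' outer faces on the other axis.

B is a rectangular beam 984 mm long (x), 70 mm deep (y), 68 mm thick (z).

The beam spans the tops of two stools placed 320 mm apart, resting at z = 415 mm.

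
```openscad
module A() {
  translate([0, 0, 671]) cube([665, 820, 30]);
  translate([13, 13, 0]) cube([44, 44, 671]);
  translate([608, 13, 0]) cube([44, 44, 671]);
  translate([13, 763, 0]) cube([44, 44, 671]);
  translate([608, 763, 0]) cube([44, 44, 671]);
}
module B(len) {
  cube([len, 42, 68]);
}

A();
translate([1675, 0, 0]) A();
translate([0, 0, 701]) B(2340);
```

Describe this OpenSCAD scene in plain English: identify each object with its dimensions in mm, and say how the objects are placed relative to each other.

A is a rectangular dining table. The top is 665×820×30 mm with its upper surface at z = 701 mm. It stands on four 44×44 mm square legs, each inset 13 mm from the nearest pair of top edges, running from the floor to the underside of the top.

B is a rectangular beam 2340 mm long (x), 42 mm deep (y), 68 mm thick (z).

The beam spans the tops of two tables placed 1010 mm apart, resting at z = 701 mm.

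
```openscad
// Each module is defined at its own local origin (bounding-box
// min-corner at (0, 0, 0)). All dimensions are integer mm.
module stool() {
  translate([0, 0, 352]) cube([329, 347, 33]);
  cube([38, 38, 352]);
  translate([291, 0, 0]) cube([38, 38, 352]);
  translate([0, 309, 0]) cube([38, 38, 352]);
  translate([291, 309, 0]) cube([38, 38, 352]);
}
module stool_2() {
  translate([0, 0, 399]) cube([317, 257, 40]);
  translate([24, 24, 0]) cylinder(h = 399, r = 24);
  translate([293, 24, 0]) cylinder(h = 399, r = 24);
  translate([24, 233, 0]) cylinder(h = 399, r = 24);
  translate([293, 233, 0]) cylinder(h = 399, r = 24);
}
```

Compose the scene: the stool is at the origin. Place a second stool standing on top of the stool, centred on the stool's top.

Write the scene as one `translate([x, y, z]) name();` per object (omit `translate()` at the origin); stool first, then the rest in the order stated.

stool();
translate([6, 45, 385]) stool_2();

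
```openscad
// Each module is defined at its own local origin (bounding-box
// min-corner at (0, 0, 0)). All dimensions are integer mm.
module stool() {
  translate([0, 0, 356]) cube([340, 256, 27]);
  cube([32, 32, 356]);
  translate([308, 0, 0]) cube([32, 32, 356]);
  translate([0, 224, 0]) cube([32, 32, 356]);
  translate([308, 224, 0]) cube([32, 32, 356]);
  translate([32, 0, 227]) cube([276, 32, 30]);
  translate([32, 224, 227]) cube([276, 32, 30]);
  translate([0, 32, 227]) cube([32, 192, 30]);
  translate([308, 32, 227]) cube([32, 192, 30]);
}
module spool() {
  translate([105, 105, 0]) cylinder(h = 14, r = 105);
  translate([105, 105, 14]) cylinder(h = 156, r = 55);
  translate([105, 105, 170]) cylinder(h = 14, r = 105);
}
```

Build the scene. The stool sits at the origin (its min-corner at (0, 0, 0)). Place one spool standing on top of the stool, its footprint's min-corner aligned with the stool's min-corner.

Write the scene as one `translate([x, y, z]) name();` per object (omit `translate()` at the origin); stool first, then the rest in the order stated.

stool();
translate([0, 0, 383]) spool();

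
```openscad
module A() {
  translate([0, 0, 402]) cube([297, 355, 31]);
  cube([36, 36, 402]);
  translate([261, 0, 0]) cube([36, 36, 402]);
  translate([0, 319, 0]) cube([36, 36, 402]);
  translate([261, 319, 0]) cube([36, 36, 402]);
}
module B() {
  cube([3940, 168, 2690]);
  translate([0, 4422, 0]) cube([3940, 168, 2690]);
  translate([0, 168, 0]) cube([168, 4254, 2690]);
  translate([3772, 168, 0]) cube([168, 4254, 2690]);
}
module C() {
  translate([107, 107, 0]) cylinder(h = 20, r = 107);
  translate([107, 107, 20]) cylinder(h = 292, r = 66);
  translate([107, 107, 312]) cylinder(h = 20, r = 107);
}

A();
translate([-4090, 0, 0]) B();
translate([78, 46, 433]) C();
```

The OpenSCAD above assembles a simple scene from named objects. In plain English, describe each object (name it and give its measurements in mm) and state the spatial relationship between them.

A is a four-legged stool. The seat is 297×355 mm, 31 mm thick, top at z = 433 mm. It stands on four square legs, each 36×36 mm in cross-section, from z = 0 to the seat underside, each flush with a corner of the seat.

B is the wall frame of a small rectangular building: four walls, each 2690 mm tall and 168 mm thick, enclosing a footprint 3940 mm (x) by 4590 mm (y) outside-to-outside, with no floor or roof. The front and back walls (the −y and +y sides) span the full width; the two side walls fit between them.

C is a spool: two coaxial disc flanges of radius 107 mm and thickness 20 mm, joined by a core cylinder of radius 66 mm and height 292 mm. The lower flange rests on z = 0 and the three cylinders share a vertical axis.

The house frame is on the floor beside the stool on its −x side. The spool is on top of the stool.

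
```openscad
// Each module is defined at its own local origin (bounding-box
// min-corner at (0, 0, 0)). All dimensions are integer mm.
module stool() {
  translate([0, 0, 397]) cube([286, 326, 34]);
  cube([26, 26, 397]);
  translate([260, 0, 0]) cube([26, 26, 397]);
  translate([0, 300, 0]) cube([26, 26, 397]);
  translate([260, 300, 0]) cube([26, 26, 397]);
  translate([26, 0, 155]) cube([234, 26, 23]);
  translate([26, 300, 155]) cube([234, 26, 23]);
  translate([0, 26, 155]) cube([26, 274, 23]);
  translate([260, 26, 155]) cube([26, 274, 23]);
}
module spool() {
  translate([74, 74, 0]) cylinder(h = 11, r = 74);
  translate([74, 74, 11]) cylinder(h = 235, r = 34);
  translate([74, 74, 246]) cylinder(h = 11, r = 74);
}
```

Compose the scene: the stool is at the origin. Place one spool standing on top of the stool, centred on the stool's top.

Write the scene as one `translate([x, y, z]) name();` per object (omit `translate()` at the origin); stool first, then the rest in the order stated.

stool();
translate([69, 89, 431]) spool();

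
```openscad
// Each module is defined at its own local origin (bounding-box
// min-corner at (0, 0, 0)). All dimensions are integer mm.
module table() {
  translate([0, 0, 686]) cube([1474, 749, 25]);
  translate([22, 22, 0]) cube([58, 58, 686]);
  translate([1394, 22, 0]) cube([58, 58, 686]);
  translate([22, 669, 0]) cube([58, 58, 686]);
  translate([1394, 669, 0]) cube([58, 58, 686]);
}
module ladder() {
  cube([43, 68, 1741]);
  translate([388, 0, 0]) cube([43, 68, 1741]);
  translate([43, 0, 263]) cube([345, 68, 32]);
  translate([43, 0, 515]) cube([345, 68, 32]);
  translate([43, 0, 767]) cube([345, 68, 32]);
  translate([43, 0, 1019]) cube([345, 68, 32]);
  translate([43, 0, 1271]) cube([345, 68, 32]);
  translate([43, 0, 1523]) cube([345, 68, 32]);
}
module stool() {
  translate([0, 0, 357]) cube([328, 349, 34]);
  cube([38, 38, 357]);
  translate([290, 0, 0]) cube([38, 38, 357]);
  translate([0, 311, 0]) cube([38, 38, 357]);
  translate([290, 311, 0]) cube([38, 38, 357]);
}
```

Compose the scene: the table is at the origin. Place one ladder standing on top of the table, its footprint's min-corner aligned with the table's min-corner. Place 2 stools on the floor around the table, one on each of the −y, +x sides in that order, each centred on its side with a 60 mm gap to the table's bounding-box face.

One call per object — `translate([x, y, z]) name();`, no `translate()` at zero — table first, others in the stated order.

table();
translate([0, 0, 711]) ladder();
translate([573, -409, 0]) stool();
translate([1534, 200, 0]) stool();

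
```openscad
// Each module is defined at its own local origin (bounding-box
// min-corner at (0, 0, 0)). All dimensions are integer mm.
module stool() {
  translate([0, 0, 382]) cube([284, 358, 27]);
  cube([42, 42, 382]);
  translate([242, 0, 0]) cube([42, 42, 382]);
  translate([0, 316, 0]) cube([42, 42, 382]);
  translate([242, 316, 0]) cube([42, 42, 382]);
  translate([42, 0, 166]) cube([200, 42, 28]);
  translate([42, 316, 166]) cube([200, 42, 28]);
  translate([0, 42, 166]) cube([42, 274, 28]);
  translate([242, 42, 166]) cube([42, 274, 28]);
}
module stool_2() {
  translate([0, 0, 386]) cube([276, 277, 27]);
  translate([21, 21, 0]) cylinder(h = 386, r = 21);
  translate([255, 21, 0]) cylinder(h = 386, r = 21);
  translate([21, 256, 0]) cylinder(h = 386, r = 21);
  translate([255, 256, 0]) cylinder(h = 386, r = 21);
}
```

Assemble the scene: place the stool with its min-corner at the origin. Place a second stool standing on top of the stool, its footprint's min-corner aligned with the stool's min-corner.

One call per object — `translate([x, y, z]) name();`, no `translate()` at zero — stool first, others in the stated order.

stool();
translate([0, 0, 409]) stool_2();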